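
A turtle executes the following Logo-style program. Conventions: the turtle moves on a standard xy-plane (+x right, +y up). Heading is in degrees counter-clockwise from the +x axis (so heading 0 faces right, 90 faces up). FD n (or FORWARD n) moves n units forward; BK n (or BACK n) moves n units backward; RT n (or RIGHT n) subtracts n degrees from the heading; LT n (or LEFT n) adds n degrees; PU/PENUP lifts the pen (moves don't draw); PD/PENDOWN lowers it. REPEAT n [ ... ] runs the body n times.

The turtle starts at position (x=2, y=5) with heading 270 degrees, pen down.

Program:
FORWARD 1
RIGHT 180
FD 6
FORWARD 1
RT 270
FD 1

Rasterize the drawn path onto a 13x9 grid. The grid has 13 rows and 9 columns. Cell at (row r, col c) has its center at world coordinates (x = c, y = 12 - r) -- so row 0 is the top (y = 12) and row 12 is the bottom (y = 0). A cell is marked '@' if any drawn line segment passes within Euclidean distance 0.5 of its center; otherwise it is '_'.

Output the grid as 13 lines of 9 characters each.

Segment 0: (2,5) -> (2,4)
Segment 1: (2,4) -> (2,10)
Segment 2: (2,10) -> (2,11)
Segment 3: (2,11) -> (1,11)

Answer: _________
_@@______
__@______
__@______
__@______
__@______
__@______
__@______
__@______
_________
_________
_________
_________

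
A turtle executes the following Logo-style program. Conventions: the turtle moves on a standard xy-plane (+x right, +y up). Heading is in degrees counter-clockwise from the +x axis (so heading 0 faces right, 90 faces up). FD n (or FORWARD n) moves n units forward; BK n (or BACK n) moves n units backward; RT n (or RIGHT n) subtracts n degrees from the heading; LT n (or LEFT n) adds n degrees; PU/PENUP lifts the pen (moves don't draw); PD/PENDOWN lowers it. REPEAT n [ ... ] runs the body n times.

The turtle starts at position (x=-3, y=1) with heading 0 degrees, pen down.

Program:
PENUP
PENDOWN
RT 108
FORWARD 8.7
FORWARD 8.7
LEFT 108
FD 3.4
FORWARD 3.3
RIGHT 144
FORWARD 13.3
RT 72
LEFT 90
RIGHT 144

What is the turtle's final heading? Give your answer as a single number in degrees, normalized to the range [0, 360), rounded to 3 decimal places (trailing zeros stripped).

Executing turtle program step by step:
Start: pos=(-3,1), heading=0, pen down
PU: pen up
PD: pen down
RT 108: heading 0 -> 252
FD 8.7: (-3,1) -> (-5.688,-7.274) [heading=252, draw]
FD 8.7: (-5.688,-7.274) -> (-8.377,-15.548) [heading=252, draw]
LT 108: heading 252 -> 0
FD 3.4: (-8.377,-15.548) -> (-4.977,-15.548) [heading=0, draw]
FD 3.3: (-4.977,-15.548) -> (-1.677,-15.548) [heading=0, draw]
RT 144: heading 0 -> 216
FD 13.3: (-1.677,-15.548) -> (-12.437,-23.366) [heading=216, draw]
RT 72: heading 216 -> 144
LT 90: heading 144 -> 234
RT 144: heading 234 -> 90
Final: pos=(-12.437,-23.366), heading=90, 5 segment(s) drawn

Answer: 90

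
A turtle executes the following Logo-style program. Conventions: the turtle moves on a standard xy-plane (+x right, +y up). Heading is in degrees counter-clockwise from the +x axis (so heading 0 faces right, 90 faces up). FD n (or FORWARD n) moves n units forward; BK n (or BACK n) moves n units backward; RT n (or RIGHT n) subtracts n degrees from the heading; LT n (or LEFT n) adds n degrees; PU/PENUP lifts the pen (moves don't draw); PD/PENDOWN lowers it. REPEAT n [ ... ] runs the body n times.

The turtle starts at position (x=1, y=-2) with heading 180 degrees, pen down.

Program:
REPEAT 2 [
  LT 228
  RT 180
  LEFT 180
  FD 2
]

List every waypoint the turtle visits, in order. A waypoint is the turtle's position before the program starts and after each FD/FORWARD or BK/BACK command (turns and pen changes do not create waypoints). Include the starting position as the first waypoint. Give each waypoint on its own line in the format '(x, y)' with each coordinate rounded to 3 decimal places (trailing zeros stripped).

Executing turtle program step by step:
Start: pos=(1,-2), heading=180, pen down
REPEAT 2 [
  -- iteration 1/2 --
  LT 228: heading 180 -> 48
  RT 180: heading 48 -> 228
  LT 180: heading 228 -> 48
  FD 2: (1,-2) -> (2.338,-0.514) [heading=48, draw]
  -- iteration 2/2 --
  LT 228: heading 48 -> 276
  RT 180: heading 276 -> 96
  LT 180: heading 96 -> 276
  FD 2: (2.338,-0.514) -> (2.547,-2.503) [heading=276, draw]
]
Final: pos=(2.547,-2.503), heading=276, 2 segment(s) drawn
Waypoints (3 total):
(1, -2)
(2.338, -0.514)
(2.547, -2.503)

Answer: (1, -2)
(2.338, -0.514)
(2.547, -2.503)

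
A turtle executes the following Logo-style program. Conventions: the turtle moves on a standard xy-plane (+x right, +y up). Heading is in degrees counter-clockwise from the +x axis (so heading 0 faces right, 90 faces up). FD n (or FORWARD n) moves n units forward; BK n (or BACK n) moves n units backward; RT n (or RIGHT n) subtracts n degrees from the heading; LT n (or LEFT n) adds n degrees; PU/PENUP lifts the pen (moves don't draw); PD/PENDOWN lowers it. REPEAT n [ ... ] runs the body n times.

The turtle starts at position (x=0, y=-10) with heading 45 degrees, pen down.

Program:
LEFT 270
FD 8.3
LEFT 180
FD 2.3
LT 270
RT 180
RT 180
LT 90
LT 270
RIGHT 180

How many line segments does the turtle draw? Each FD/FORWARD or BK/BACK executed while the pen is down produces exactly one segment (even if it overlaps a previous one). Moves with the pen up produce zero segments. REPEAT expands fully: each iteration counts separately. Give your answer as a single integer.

Executing turtle program step by step:
Start: pos=(0,-10), heading=45, pen down
LT 270: heading 45 -> 315
FD 8.3: (0,-10) -> (5.869,-15.869) [heading=315, draw]
LT 180: heading 315 -> 135
FD 2.3: (5.869,-15.869) -> (4.243,-14.243) [heading=135, draw]
LT 270: heading 135 -> 45
RT 180: heading 45 -> 225
RT 180: heading 225 -> 45
LT 90: heading 45 -> 135
LT 270: heading 135 -> 45
RT 180: heading 45 -> 225
Final: pos=(4.243,-14.243), heading=225, 2 segment(s) drawn
Segments drawn: 2

Answer: 2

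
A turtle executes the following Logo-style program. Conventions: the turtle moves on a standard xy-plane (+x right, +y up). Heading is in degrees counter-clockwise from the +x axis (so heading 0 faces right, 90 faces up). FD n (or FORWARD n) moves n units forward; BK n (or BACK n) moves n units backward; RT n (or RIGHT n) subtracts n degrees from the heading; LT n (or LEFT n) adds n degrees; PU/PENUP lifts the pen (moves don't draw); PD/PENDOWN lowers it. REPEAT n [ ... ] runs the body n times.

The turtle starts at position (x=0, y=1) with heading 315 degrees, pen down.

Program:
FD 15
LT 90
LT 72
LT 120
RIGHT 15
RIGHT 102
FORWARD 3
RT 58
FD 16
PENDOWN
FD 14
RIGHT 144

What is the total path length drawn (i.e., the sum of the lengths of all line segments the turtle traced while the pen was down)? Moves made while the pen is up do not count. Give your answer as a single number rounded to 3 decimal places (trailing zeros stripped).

Executing turtle program step by step:
Start: pos=(0,1), heading=315, pen down
FD 15: (0,1) -> (10.607,-9.607) [heading=315, draw]
LT 90: heading 315 -> 45
LT 72: heading 45 -> 117
LT 120: heading 117 -> 237
RT 15: heading 237 -> 222
RT 102: heading 222 -> 120
FD 3: (10.607,-9.607) -> (9.107,-7.009) [heading=120, draw]
RT 58: heading 120 -> 62
FD 16: (9.107,-7.009) -> (16.618,7.119) [heading=62, draw]
PD: pen down
FD 14: (16.618,7.119) -> (23.191,19.48) [heading=62, draw]
RT 144: heading 62 -> 278
Final: pos=(23.191,19.48), heading=278, 4 segment(s) drawn

Segment lengths:
  seg 1: (0,1) -> (10.607,-9.607), length = 15
  seg 2: (10.607,-9.607) -> (9.107,-7.009), length = 3
  seg 3: (9.107,-7.009) -> (16.618,7.119), length = 16
  seg 4: (16.618,7.119) -> (23.191,19.48), length = 14
Total = 48

Answer: 48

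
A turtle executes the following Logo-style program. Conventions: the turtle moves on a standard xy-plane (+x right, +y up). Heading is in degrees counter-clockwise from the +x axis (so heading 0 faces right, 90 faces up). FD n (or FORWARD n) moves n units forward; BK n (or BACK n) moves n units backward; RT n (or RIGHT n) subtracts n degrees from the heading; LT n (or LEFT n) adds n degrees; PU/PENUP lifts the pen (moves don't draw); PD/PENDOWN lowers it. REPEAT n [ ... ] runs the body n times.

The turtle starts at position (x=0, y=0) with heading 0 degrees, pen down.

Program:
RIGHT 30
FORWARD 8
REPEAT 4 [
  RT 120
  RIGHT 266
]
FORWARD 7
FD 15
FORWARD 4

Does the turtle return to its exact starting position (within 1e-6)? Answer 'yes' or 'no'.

Executing turtle program step by step:
Start: pos=(0,0), heading=0, pen down
RT 30: heading 0 -> 330
FD 8: (0,0) -> (6.928,-4) [heading=330, draw]
REPEAT 4 [
  -- iteration 1/4 --
  RT 120: heading 330 -> 210
  RT 266: heading 210 -> 304
  -- iteration 2/4 --
  RT 120: heading 304 -> 184
  RT 266: heading 184 -> 278
  -- iteration 3/4 --
  RT 120: heading 278 -> 158
  RT 266: heading 158 -> 252
  -- iteration 4/4 --
  RT 120: heading 252 -> 132
  RT 266: heading 132 -> 226
]
FD 7: (6.928,-4) -> (2.066,-9.035) [heading=226, draw]
FD 15: (2.066,-9.035) -> (-8.354,-19.825) [heading=226, draw]
FD 4: (-8.354,-19.825) -> (-11.133,-22.703) [heading=226, draw]
Final: pos=(-11.133,-22.703), heading=226, 4 segment(s) drawn

Start position: (0, 0)
Final position: (-11.133, -22.703)
Distance = 25.286; >= 1e-6 -> NOT closed

Answer: no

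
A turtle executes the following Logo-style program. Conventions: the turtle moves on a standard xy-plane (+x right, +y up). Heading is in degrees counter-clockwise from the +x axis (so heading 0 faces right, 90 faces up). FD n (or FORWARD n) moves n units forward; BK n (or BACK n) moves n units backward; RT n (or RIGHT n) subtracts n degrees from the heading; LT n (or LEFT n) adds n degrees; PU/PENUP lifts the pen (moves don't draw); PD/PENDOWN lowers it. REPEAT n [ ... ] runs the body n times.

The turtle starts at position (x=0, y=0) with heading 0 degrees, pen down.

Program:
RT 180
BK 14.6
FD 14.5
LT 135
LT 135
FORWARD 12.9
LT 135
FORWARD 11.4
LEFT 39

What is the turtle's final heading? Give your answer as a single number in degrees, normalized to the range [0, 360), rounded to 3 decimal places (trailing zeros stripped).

Answer: 264

Derivation:
Executing turtle program step by step:
Start: pos=(0,0), heading=0, pen down
RT 180: heading 0 -> 180
BK 14.6: (0,0) -> (14.6,0) [heading=180, draw]
FD 14.5: (14.6,0) -> (0.1,0) [heading=180, draw]
LT 135: heading 180 -> 315
LT 135: heading 315 -> 90
FD 12.9: (0.1,0) -> (0.1,12.9) [heading=90, draw]
LT 135: heading 90 -> 225
FD 11.4: (0.1,12.9) -> (-7.961,4.839) [heading=225, draw]
LT 39: heading 225 -> 264
Final: pos=(-7.961,4.839), heading=264, 4 segment(s) drawn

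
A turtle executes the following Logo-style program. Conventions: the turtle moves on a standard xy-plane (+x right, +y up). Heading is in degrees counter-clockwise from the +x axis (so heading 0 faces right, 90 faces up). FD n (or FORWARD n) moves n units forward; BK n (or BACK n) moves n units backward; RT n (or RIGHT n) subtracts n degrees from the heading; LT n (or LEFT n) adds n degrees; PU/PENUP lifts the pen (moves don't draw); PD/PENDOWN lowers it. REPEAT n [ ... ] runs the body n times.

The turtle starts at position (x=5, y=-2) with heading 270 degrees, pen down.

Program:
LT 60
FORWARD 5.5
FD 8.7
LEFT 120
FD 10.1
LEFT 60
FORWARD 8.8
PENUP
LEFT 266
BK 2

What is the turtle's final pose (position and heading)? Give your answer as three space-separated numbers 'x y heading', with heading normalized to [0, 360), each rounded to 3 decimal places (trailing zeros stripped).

Executing turtle program step by step:
Start: pos=(5,-2), heading=270, pen down
LT 60: heading 270 -> 330
FD 5.5: (5,-2) -> (9.763,-4.75) [heading=330, draw]
FD 8.7: (9.763,-4.75) -> (17.298,-9.1) [heading=330, draw]
LT 120: heading 330 -> 90
FD 10.1: (17.298,-9.1) -> (17.298,1) [heading=90, draw]
LT 60: heading 90 -> 150
FD 8.8: (17.298,1) -> (9.677,5.4) [heading=150, draw]
PU: pen up
LT 266: heading 150 -> 56
BK 2: (9.677,5.4) -> (8.558,3.742) [heading=56, move]
Final: pos=(8.558,3.742), heading=56, 4 segment(s) drawn

Answer: 8.558 3.742 56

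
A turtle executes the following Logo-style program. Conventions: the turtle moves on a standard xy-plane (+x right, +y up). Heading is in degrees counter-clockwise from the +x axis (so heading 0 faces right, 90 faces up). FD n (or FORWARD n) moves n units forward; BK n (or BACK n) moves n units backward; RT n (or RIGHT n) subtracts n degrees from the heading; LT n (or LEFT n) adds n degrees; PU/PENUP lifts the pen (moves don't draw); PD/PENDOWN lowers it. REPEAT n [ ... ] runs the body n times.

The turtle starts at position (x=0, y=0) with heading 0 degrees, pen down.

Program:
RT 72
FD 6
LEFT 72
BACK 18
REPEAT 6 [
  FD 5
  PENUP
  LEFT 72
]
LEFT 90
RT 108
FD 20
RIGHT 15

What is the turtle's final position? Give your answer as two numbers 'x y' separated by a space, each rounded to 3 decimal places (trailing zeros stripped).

Answer: 0.61 10.474

Derivation:
Executing turtle program step by step:
Start: pos=(0,0), heading=0, pen down
RT 72: heading 0 -> 288
FD 6: (0,0) -> (1.854,-5.706) [heading=288, draw]
LT 72: heading 288 -> 0
BK 18: (1.854,-5.706) -> (-16.146,-5.706) [heading=0, draw]
REPEAT 6 [
  -- iteration 1/6 --
  FD 5: (-16.146,-5.706) -> (-11.146,-5.706) [heading=0, draw]
  PU: pen up
  LT 72: heading 0 -> 72
  -- iteration 2/6 --
  FD 5: (-11.146,-5.706) -> (-9.601,-0.951) [heading=72, move]
  PU: pen up
  LT 72: heading 72 -> 144
  -- iteration 3/6 --
  FD 5: (-9.601,-0.951) -> (-13.646,1.988) [heading=144, move]
  PU: pen up
  LT 72: heading 144 -> 216
  -- iteration 4/6 --
  FD 5: (-13.646,1.988) -> (-17.691,-0.951) [heading=216, move]
  PU: pen up
  LT 72: heading 216 -> 288
  -- iteration 5/6 --
  FD 5: (-17.691,-0.951) -> (-16.146,-5.706) [heading=288, move]
  PU: pen up
  LT 72: heading 288 -> 0
  -- iteration 6/6 --
  FD 5: (-16.146,-5.706) -> (-11.146,-5.706) [heading=0, move]
  PU: pen up
  LT 72: heading 0 -> 72
]
LT 90: heading 72 -> 162
RT 108: heading 162 -> 54
FD 20: (-11.146,-5.706) -> (0.61,10.474) [heading=54, move]
RT 15: heading 54 -> 39
Final: pos=(0.61,10.474), heading=39, 3 segment(s) drawn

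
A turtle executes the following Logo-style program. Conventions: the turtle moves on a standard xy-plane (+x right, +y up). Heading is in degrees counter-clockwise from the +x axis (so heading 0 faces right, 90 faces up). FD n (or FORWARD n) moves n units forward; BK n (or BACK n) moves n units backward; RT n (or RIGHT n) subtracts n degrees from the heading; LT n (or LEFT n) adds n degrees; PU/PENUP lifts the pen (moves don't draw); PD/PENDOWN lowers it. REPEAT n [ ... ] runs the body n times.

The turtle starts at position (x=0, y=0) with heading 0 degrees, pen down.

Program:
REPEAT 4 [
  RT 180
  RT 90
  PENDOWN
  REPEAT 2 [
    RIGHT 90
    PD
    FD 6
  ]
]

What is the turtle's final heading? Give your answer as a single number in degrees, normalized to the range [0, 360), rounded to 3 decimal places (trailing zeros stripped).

Executing turtle program step by step:
Start: pos=(0,0), heading=0, pen down
REPEAT 4 [
  -- iteration 1/4 --
  RT 180: heading 0 -> 180
  RT 90: heading 180 -> 90
  PD: pen down
  REPEAT 2 [
    -- iteration 1/2 --
    RT 90: heading 90 -> 0
    PD: pen down
    FD 6: (0,0) -> (6,0) [heading=0, draw]
    -- iteration 2/2 --
    RT 90: heading 0 -> 270
    PD: pen down
    FD 6: (6,0) -> (6,-6) [heading=270, draw]
  ]
  -- iteration 2/4 --
  RT 180: heading 270 -> 90
  RT 90: heading 90 -> 0
  PD: pen down
  REPEAT 2 [
    -- iteration 1/2 --
    RT 90: heading 0 -> 270
    PD: pen down
    FD 6: (6,-6) -> (6,-12) [heading=270, draw]
    -- iteration 2/2 --
    RT 90: heading 270 -> 180
    PD: pen down
    FD 6: (6,-12) -> (0,-12) [heading=180, draw]
  ]
  -- iteration 3/4 --
  RT 180: heading 180 -> 0
  RT 90: heading 0 -> 270
  PD: pen down
  REPEAT 2 [
    -- iteration 1/2 --
    RT 90: heading 270 -> 180
    PD: pen down
    FD 6: (0,-12) -> (-6,-12) [heading=180, draw]
    -- iteration 2/2 --
    RT 90: heading 180 -> 90
    PD: pen down
    FD 6: (-6,-12) -> (-6,-6) [heading=90, draw]
  ]
  -- iteration 4/4 --
  RT 180: heading 90 -> 270
  RT 90: heading 270 -> 180
  PD: pen down
  REPEAT 2 [
    -- iteration 1/2 --
    RT 90: heading 180 -> 90
    PD: pen down
    FD 6: (-6,-6) -> (-6,0) [heading=90, draw]
    -- iteration 2/2 --
    RT 90: heading 90 -> 0
    PD: pen down
    FD 6: (-6,0) -> (0,0) [heading=0, draw]
  ]
]
Final: pos=(0,0), heading=0, 8 segment(s) drawn

Answer: 0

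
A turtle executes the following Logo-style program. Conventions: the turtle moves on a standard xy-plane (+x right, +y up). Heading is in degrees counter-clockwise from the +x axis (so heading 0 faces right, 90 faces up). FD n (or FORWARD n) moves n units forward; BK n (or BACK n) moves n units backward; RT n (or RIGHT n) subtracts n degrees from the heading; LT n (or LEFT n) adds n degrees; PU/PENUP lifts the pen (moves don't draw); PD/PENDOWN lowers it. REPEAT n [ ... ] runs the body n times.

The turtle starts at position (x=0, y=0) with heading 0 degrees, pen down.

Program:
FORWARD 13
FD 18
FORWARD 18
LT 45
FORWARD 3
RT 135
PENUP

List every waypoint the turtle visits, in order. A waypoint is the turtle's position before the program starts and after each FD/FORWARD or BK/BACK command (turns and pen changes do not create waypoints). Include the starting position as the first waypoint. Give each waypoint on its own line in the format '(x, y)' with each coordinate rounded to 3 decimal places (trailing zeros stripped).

Answer: (0, 0)
(13, 0)
(31, 0)
(49, 0)
(51.121, 2.121)

Derivation:
Executing turtle program step by step:
Start: pos=(0,0), heading=0, pen down
FD 13: (0,0) -> (13,0) [heading=0, draw]
FD 18: (13,0) -> (31,0) [heading=0, draw]
FD 18: (31,0) -> (49,0) [heading=0, draw]
LT 45: heading 0 -> 45
FD 3: (49,0) -> (51.121,2.121) [heading=45, draw]
RT 135: heading 45 -> 270
PU: pen up
Final: pos=(51.121,2.121), heading=270, 4 segment(s) drawn
Waypoints (5 total):
(0, 0)
(13, 0)
(31, 0)
(49, 0)
(51.121, 2.121)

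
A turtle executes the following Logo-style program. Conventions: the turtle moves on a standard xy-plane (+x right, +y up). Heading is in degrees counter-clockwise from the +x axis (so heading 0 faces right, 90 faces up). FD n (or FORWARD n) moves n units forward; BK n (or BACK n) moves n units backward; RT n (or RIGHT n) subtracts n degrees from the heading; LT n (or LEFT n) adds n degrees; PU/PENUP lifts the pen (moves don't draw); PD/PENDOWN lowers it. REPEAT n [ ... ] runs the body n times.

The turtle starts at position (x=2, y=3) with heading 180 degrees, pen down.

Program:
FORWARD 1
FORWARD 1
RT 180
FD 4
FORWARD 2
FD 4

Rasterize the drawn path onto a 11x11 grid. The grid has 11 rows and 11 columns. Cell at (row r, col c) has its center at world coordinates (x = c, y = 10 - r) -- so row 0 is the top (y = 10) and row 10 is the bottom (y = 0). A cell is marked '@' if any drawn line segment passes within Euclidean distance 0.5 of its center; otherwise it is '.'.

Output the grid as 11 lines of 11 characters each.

Answer: ...........
...........
...........
...........
...........
...........
...........
@@@@@@@@@@@
...........
...........
...........

Derivation:
Segment 0: (2,3) -> (1,3)
Segment 1: (1,3) -> (0,3)
Segment 2: (0,3) -> (4,3)
Segment 3: (4,3) -> (6,3)
Segment 4: (6,3) -> (10,3)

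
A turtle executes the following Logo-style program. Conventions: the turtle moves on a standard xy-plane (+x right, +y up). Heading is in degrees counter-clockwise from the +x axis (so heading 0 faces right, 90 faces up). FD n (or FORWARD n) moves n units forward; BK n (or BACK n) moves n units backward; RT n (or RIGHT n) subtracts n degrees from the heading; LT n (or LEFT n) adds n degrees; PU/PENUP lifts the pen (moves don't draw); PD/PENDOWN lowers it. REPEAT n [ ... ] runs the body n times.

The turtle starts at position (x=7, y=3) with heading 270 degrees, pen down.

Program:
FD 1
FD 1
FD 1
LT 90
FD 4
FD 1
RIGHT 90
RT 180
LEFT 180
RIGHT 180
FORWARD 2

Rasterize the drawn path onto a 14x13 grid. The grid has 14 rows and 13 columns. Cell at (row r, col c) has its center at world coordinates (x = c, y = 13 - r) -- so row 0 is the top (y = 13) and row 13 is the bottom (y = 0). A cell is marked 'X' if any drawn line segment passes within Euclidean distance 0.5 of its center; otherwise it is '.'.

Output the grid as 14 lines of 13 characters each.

Segment 0: (7,3) -> (7,2)
Segment 1: (7,2) -> (7,1)
Segment 2: (7,1) -> (7,0)
Segment 3: (7,0) -> (11,-0)
Segment 4: (11,-0) -> (12,-0)
Segment 5: (12,-0) -> (12,2)

Answer: .............
.............
.............
.............
.............
.............
.............
.............
.............
.............
.......X.....
.......X....X
.......X....X
.......XXXXXX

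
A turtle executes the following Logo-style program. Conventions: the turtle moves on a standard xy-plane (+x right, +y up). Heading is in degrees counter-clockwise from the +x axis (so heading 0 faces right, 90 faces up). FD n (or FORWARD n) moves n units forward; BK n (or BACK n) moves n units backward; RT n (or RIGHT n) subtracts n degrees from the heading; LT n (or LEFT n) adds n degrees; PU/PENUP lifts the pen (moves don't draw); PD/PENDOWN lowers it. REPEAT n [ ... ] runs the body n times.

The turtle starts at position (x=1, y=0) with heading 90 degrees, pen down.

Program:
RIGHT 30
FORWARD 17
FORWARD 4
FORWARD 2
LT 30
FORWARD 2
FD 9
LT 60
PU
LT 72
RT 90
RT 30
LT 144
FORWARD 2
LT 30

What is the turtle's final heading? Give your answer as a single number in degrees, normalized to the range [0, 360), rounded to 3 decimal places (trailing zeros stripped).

Answer: 276

Derivation:
Executing turtle program step by step:
Start: pos=(1,0), heading=90, pen down
RT 30: heading 90 -> 60
FD 17: (1,0) -> (9.5,14.722) [heading=60, draw]
FD 4: (9.5,14.722) -> (11.5,18.187) [heading=60, draw]
FD 2: (11.5,18.187) -> (12.5,19.919) [heading=60, draw]
LT 30: heading 60 -> 90
FD 2: (12.5,19.919) -> (12.5,21.919) [heading=90, draw]
FD 9: (12.5,21.919) -> (12.5,30.919) [heading=90, draw]
LT 60: heading 90 -> 150
PU: pen up
LT 72: heading 150 -> 222
RT 90: heading 222 -> 132
RT 30: heading 132 -> 102
LT 144: heading 102 -> 246
FD 2: (12.5,30.919) -> (11.687,29.091) [heading=246, move]
LT 30: heading 246 -> 276
Final: pos=(11.687,29.091), heading=276, 5 segment(s) drawn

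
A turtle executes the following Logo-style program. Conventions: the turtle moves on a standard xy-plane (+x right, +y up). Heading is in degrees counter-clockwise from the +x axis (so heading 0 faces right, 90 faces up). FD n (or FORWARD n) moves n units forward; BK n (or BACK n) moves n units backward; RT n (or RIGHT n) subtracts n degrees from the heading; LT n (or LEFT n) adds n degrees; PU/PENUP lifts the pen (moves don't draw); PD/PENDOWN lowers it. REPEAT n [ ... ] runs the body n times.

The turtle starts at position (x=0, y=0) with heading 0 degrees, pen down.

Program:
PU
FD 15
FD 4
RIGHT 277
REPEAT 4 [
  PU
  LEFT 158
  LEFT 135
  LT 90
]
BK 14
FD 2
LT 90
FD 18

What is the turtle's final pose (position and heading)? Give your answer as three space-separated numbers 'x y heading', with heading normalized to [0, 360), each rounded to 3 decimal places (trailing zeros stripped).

Executing turtle program step by step:
Start: pos=(0,0), heading=0, pen down
PU: pen up
FD 15: (0,0) -> (15,0) [heading=0, move]
FD 4: (15,0) -> (19,0) [heading=0, move]
RT 277: heading 0 -> 83
REPEAT 4 [
  -- iteration 1/4 --
  PU: pen up
  LT 158: heading 83 -> 241
  LT 135: heading 241 -> 16
  LT 90: heading 16 -> 106
  -- iteration 2/4 --
  PU: pen up
  LT 158: heading 106 -> 264
  LT 135: heading 264 -> 39
  LT 90: heading 39 -> 129
  -- iteration 3/4 --
  PU: pen up
  LT 158: heading 129 -> 287
  LT 135: heading 287 -> 62
  LT 90: heading 62 -> 152
  -- iteration 4/4 --
  PU: pen up
  LT 158: heading 152 -> 310
  LT 135: heading 310 -> 85
  LT 90: heading 85 -> 175
]
BK 14: (19,0) -> (32.947,-1.22) [heading=175, move]
FD 2: (32.947,-1.22) -> (30.954,-1.046) [heading=175, move]
LT 90: heading 175 -> 265
FD 18: (30.954,-1.046) -> (29.386,-18.977) [heading=265, move]
Final: pos=(29.386,-18.977), heading=265, 0 segment(s) drawn

Answer: 29.386 -18.977 265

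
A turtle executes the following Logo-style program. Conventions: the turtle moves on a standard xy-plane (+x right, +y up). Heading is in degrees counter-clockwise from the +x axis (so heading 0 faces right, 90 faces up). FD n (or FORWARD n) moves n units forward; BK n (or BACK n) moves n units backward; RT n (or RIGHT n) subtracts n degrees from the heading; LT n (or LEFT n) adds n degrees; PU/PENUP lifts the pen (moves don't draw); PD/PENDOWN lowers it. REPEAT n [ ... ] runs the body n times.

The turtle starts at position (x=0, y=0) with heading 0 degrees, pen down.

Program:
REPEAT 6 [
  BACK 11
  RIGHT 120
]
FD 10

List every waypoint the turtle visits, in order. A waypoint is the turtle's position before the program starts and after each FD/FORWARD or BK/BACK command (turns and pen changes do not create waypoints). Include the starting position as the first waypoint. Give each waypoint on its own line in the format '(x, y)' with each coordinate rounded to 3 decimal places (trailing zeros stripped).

Executing turtle program step by step:
Start: pos=(0,0), heading=0, pen down
REPEAT 6 [
  -- iteration 1/6 --
  BK 11: (0,0) -> (-11,0) [heading=0, draw]
  RT 120: heading 0 -> 240
  -- iteration 2/6 --
  BK 11: (-11,0) -> (-5.5,9.526) [heading=240, draw]
  RT 120: heading 240 -> 120
  -- iteration 3/6 --
  BK 11: (-5.5,9.526) -> (0,0) [heading=120, draw]
  RT 120: heading 120 -> 0
  -- iteration 4/6 --
  BK 11: (0,0) -> (-11,0) [heading=0, draw]
  RT 120: heading 0 -> 240
  -- iteration 5/6 --
  BK 11: (-11,0) -> (-5.5,9.526) [heading=240, draw]
  RT 120: heading 240 -> 120
  -- iteration 6/6 --
  BK 11: (-5.5,9.526) -> (0,0) [heading=120, draw]
  RT 120: heading 120 -> 0
]
FD 10: (0,0) -> (10,0) [heading=0, draw]
Final: pos=(10,0), heading=0, 7 segment(s) drawn
Waypoints (8 total):
(0, 0)
(-11, 0)
(-5.5, 9.526)
(0, 0)
(-11, 0)
(-5.5, 9.526)
(0, 0)
(10, 0)

Answer: (0, 0)
(-11, 0)
(-5.5, 9.526)
(0, 0)
(-11, 0)
(-5.5, 9.526)
(0, 0)
(10, 0)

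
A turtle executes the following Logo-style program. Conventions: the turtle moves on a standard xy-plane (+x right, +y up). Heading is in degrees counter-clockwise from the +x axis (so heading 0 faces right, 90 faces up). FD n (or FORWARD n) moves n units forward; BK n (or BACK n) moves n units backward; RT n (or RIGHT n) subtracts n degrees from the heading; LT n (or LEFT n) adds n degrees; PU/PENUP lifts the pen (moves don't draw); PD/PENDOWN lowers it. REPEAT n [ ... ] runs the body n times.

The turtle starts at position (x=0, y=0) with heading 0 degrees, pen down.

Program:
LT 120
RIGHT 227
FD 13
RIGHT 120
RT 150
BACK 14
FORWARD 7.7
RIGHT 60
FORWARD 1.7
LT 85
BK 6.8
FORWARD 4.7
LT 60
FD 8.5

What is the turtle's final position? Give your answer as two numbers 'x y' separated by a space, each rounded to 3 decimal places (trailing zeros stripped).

Executing turtle program step by step:
Start: pos=(0,0), heading=0, pen down
LT 120: heading 0 -> 120
RT 227: heading 120 -> 253
FD 13: (0,0) -> (-3.801,-12.432) [heading=253, draw]
RT 120: heading 253 -> 133
RT 150: heading 133 -> 343
BK 14: (-3.801,-12.432) -> (-17.189,-8.339) [heading=343, draw]
FD 7.7: (-17.189,-8.339) -> (-9.826,-10.59) [heading=343, draw]
RT 60: heading 343 -> 283
FD 1.7: (-9.826,-10.59) -> (-9.443,-12.246) [heading=283, draw]
LT 85: heading 283 -> 8
BK 6.8: (-9.443,-12.246) -> (-16.177,-13.193) [heading=8, draw]
FD 4.7: (-16.177,-13.193) -> (-11.523,-12.539) [heading=8, draw]
LT 60: heading 8 -> 68
FD 8.5: (-11.523,-12.539) -> (-8.339,-4.658) [heading=68, draw]
Final: pos=(-8.339,-4.658), heading=68, 7 segment(s) drawn

Answer: -8.339 -4.658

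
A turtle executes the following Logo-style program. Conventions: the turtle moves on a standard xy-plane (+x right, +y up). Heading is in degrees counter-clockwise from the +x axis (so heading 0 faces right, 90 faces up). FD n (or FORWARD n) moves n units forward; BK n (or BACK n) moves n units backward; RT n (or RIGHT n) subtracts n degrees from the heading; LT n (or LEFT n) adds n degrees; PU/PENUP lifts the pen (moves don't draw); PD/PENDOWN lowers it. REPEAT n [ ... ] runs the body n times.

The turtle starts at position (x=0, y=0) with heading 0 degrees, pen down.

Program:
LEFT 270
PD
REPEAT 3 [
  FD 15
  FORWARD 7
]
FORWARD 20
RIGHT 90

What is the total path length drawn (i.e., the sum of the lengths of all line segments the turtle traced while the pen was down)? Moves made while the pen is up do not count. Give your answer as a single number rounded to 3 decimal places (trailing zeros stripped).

Answer: 86

Derivation:
Executing turtle program step by step:
Start: pos=(0,0), heading=0, pen down
LT 270: heading 0 -> 270
PD: pen down
REPEAT 3 [
  -- iteration 1/3 --
  FD 15: (0,0) -> (0,-15) [heading=270, draw]
  FD 7: (0,-15) -> (0,-22) [heading=270, draw]
  -- iteration 2/3 --
  FD 15: (0,-22) -> (0,-37) [heading=270, draw]
  FD 7: (0,-37) -> (0,-44) [heading=270, draw]
  -- iteration 3/3 --
  FD 15: (0,-44) -> (0,-59) [heading=270, draw]
  FD 7: (0,-59) -> (0,-66) [heading=270, draw]
]
FD 20: (0,-66) -> (0,-86) [heading=270, draw]
RT 90: heading 270 -> 180
Final: pos=(0,-86), heading=180, 7 segment(s) drawn

Segment lengths:
  seg 1: (0,0) -> (0,-15), length = 15
  seg 2: (0,-15) -> (0,-22), length = 7
  seg 3: (0,-22) -> (0,-37), length = 15
  seg 4: (0,-37) -> (0,-44), length = 7
  seg 5: (0,-44) -> (0,-59), length = 15
  seg 6: (0,-59) -> (0,-66), length = 7
  seg 7: (0,-66) -> (0,-86), length = 20
Total = 86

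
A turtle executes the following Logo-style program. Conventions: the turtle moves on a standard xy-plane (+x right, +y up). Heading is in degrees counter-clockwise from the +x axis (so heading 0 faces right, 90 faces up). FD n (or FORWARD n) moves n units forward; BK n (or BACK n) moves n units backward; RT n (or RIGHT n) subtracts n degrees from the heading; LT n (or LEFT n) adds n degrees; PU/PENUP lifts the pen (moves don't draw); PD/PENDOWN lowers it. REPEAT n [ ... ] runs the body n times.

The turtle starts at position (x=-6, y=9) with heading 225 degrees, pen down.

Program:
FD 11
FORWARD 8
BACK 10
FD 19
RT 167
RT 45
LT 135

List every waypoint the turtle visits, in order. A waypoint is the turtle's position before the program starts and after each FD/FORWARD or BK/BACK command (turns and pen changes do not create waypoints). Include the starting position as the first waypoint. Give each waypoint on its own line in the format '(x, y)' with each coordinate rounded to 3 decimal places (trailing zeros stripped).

Answer: (-6, 9)
(-13.778, 1.222)
(-19.435, -4.435)
(-12.364, 2.636)
(-25.799, -10.799)

Derivation:
Executing turtle program step by step:
Start: pos=(-6,9), heading=225, pen down
FD 11: (-6,9) -> (-13.778,1.222) [heading=225, draw]
FD 8: (-13.778,1.222) -> (-19.435,-4.435) [heading=225, draw]
BK 10: (-19.435,-4.435) -> (-12.364,2.636) [heading=225, draw]
FD 19: (-12.364,2.636) -> (-25.799,-10.799) [heading=225, draw]
RT 167: heading 225 -> 58
RT 45: heading 58 -> 13
LT 135: heading 13 -> 148
Final: pos=(-25.799,-10.799), heading=148, 4 segment(s) drawn
Waypoints (5 total):
(-6, 9)
(-13.778, 1.222)
(-19.435, -4.435)
(-12.364, 2.636)
(-25.799, -10.799)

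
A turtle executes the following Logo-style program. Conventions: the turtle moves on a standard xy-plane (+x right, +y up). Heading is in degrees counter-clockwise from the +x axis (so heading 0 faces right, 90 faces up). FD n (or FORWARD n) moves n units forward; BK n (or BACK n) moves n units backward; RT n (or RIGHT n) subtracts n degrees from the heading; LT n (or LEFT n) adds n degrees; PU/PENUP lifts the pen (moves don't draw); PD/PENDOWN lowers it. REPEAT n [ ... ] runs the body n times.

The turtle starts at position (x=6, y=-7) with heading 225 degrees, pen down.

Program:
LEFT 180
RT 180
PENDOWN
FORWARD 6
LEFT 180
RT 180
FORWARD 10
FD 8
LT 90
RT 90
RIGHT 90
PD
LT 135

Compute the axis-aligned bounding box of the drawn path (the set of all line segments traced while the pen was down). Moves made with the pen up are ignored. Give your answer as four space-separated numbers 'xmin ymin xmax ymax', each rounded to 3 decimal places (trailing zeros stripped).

Answer: -10.971 -23.971 6 -7

Derivation:
Executing turtle program step by step:
Start: pos=(6,-7), heading=225, pen down
LT 180: heading 225 -> 45
RT 180: heading 45 -> 225
PD: pen down
FD 6: (6,-7) -> (1.757,-11.243) [heading=225, draw]
LT 180: heading 225 -> 45
RT 180: heading 45 -> 225
FD 10: (1.757,-11.243) -> (-5.314,-18.314) [heading=225, draw]
FD 8: (-5.314,-18.314) -> (-10.971,-23.971) [heading=225, draw]
LT 90: heading 225 -> 315
RT 90: heading 315 -> 225
RT 90: heading 225 -> 135
PD: pen down
LT 135: heading 135 -> 270
Final: pos=(-10.971,-23.971), heading=270, 3 segment(s) drawn

Segment endpoints: x in {-10.971, -5.314, 1.757, 6}, y in {-23.971, -18.314, -11.243, -7}
xmin=-10.971, ymin=-23.971, xmax=6, ymax=-7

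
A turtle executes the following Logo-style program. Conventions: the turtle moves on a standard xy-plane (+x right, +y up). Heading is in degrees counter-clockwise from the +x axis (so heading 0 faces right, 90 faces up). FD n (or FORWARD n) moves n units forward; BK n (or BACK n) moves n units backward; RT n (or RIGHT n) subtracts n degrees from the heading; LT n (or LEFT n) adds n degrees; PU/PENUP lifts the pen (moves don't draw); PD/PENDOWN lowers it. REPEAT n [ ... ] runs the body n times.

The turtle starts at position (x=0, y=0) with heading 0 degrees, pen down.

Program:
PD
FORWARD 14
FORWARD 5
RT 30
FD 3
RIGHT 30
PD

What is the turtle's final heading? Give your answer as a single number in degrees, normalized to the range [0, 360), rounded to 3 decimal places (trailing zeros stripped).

Executing turtle program step by step:
Start: pos=(0,0), heading=0, pen down
PD: pen down
FD 14: (0,0) -> (14,0) [heading=0, draw]
FD 5: (14,0) -> (19,0) [heading=0, draw]
RT 30: heading 0 -> 330
FD 3: (19,0) -> (21.598,-1.5) [heading=330, draw]
RT 30: heading 330 -> 300
PD: pen down
Final: pos=(21.598,-1.5), heading=300, 3 segment(s) drawn

Answer: 300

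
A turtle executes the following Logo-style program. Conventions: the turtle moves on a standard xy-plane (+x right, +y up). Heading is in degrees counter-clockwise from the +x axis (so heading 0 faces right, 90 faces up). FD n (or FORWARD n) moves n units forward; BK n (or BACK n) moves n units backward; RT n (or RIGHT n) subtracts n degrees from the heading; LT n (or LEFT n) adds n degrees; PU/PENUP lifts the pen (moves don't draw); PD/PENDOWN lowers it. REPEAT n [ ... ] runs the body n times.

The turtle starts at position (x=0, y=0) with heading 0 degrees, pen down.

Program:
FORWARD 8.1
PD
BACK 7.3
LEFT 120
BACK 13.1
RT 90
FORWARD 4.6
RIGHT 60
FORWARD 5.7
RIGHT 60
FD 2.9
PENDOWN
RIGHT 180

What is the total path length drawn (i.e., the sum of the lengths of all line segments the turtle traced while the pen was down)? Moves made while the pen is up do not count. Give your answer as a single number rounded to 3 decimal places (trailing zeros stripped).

Answer: 41.7

Derivation:
Executing turtle program step by step:
Start: pos=(0,0), heading=0, pen down
FD 8.1: (0,0) -> (8.1,0) [heading=0, draw]
PD: pen down
BK 7.3: (8.1,0) -> (0.8,0) [heading=0, draw]
LT 120: heading 0 -> 120
BK 13.1: (0.8,0) -> (7.35,-11.345) [heading=120, draw]
RT 90: heading 120 -> 30
FD 4.6: (7.35,-11.345) -> (11.334,-9.045) [heading=30, draw]
RT 60: heading 30 -> 330
FD 5.7: (11.334,-9.045) -> (16.27,-11.895) [heading=330, draw]
RT 60: heading 330 -> 270
FD 2.9: (16.27,-11.895) -> (16.27,-14.795) [heading=270, draw]
PD: pen down
RT 180: heading 270 -> 90
Final: pos=(16.27,-14.795), heading=90, 6 segment(s) drawn

Segment lengths:
  seg 1: (0,0) -> (8.1,0), length = 8.1
  seg 2: (8.1,0) -> (0.8,0), length = 7.3
  seg 3: (0.8,0) -> (7.35,-11.345), length = 13.1
  seg 4: (7.35,-11.345) -> (11.334,-9.045), length = 4.6
  seg 5: (11.334,-9.045) -> (16.27,-11.895), length = 5.7
  seg 6: (16.27,-11.895) -> (16.27,-14.795), length = 2.9
Total = 41.7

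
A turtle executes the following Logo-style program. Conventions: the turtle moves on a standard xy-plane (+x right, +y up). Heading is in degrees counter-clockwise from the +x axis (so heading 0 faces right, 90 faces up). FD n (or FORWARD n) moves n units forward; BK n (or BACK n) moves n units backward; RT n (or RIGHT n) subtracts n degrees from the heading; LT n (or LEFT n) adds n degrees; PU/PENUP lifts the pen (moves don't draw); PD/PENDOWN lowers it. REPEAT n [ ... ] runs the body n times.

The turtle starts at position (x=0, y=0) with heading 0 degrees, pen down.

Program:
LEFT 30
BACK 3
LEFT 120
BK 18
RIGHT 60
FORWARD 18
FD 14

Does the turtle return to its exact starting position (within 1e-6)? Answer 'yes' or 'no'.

Executing turtle program step by step:
Start: pos=(0,0), heading=0, pen down
LT 30: heading 0 -> 30
BK 3: (0,0) -> (-2.598,-1.5) [heading=30, draw]
LT 120: heading 30 -> 150
BK 18: (-2.598,-1.5) -> (12.99,-10.5) [heading=150, draw]
RT 60: heading 150 -> 90
FD 18: (12.99,-10.5) -> (12.99,7.5) [heading=90, draw]
FD 14: (12.99,7.5) -> (12.99,21.5) [heading=90, draw]
Final: pos=(12.99,21.5), heading=90, 4 segment(s) drawn

Start position: (0, 0)
Final position: (12.99, 21.5)
Distance = 25.12; >= 1e-6 -> NOT closed

Answer: no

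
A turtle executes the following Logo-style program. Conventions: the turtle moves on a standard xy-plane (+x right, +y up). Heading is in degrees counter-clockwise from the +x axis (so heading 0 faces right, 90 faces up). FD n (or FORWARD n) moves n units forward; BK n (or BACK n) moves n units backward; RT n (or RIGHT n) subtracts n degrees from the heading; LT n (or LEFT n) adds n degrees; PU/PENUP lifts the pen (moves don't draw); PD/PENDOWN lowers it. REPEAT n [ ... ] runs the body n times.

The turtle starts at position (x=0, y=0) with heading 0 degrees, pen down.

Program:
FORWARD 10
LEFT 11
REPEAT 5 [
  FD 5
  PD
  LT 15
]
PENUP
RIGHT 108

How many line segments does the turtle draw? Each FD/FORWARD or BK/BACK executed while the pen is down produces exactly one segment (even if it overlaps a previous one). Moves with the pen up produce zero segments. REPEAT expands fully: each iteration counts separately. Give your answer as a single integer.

Answer: 6

Derivation:
Executing turtle program step by step:
Start: pos=(0,0), heading=0, pen down
FD 10: (0,0) -> (10,0) [heading=0, draw]
LT 11: heading 0 -> 11
REPEAT 5 [
  -- iteration 1/5 --
  FD 5: (10,0) -> (14.908,0.954) [heading=11, draw]
  PD: pen down
  LT 15: heading 11 -> 26
  -- iteration 2/5 --
  FD 5: (14.908,0.954) -> (19.402,3.146) [heading=26, draw]
  PD: pen down
  LT 15: heading 26 -> 41
  -- iteration 3/5 --
  FD 5: (19.402,3.146) -> (23.176,6.426) [heading=41, draw]
  PD: pen down
  LT 15: heading 41 -> 56
  -- iteration 4/5 --
  FD 5: (23.176,6.426) -> (25.972,10.571) [heading=56, draw]
  PD: pen down
  LT 15: heading 56 -> 71
  -- iteration 5/5 --
  FD 5: (25.972,10.571) -> (27.599,15.299) [heading=71, draw]
  PD: pen down
  LT 15: heading 71 -> 86
]
PU: pen up
RT 108: heading 86 -> 338
Final: pos=(27.599,15.299), heading=338, 6 segment(s) drawn
Segments drawn: 6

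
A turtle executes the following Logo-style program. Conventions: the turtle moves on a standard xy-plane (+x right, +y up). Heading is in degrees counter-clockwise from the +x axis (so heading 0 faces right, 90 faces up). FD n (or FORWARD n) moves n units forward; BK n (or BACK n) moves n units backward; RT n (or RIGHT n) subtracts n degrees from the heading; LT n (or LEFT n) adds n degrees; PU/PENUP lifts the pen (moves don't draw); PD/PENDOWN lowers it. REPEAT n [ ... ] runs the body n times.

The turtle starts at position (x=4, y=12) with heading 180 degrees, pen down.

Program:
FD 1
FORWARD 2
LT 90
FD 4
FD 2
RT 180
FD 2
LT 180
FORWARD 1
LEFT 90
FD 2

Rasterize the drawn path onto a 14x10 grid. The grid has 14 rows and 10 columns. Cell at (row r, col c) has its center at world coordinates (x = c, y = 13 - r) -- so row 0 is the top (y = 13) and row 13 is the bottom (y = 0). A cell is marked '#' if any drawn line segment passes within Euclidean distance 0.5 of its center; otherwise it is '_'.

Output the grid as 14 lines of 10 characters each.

Segment 0: (4,12) -> (3,12)
Segment 1: (3,12) -> (1,12)
Segment 2: (1,12) -> (1,8)
Segment 3: (1,8) -> (1,6)
Segment 4: (1,6) -> (1,8)
Segment 5: (1,8) -> (1,7)
Segment 6: (1,7) -> (3,7)

Answer: __________
_####_____
_#________
_#________
_#________
_#________
_###______
_#________
__________
__________
__________
__________
__________
__________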